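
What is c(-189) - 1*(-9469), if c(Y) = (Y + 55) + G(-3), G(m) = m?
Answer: 9332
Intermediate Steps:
c(Y) = 52 + Y (c(Y) = (Y + 55) - 3 = (55 + Y) - 3 = 52 + Y)
c(-189) - 1*(-9469) = (52 - 189) - 1*(-9469) = -137 + 9469 = 9332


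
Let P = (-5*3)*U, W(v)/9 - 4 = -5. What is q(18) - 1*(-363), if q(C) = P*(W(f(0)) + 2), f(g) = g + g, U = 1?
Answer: 468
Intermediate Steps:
f(g) = 2*g
W(v) = -9 (W(v) = 36 + 9*(-5) = 36 - 45 = -9)
P = -15 (P = -5*3*1 = -15*1 = -15)
q(C) = 105 (q(C) = -15*(-9 + 2) = -15*(-7) = 105)
q(18) - 1*(-363) = 105 - 1*(-363) = 105 + 363 = 468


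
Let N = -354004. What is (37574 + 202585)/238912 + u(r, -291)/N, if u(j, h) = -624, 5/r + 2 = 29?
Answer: 21291581931/21143950912 ≈ 1.0070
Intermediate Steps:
r = 5/27 (r = 5/(-2 + 29) = 5/27 ≈ 0.18519)
(37574 + 202585)/238912 + u(r, -291)/N = (37574 + 202585)/238912 - 624/(-354004) = 240159*(1/238912) - 624*(-1/354004) = 240159/238912 + 156/88501 = 21291581931/21143950912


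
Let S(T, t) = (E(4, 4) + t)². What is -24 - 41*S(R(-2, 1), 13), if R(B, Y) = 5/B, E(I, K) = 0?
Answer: -6953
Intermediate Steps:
S(T, t) = t² (S(T, t) = (0 + t)² = t²)
-24 - 41*S(R(-2, 1), 13) = -24 - 41*13² = -24 - 41*169 = -24 - 6929 = -6953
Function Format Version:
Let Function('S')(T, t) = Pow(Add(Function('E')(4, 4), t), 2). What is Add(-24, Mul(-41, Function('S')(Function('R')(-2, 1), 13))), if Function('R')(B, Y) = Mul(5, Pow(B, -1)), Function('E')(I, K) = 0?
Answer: -6953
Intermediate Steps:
Function('S')(T, t) = Pow(t, 2) (Function('S')(T, t) = Pow(Add(0, t), 2) = Pow(t, 2))
Add(-24, Mul(-41, Function('S')(Function('R')(-2, 1), 13))) = Add(-24, Mul(-41, Pow(13, 2))) = Add(-24, Mul(-41, 169)) = Add(-24, -6929) = -6953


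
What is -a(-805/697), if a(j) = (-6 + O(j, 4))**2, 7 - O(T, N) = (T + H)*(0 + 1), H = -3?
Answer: -12909649/485809 ≈ -26.574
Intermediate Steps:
O(T, N) = 10 - T (O(T, N) = 7 - (T - 3)*(0 + 1) = 7 - (-3 + T) = 7 + (3 - T) = 10 - T)
a(j) = (4 - j)**2 (a(j) = (-6 + (10 - j))**2 = (4 - j)**2)
-a(-805/697) = -(-4 - 805/697)**2 = -(-3593/697)**2 = -1*12909649/485809 = -12909649/485809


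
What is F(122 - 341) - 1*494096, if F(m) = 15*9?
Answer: -493961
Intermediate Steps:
F(m) = 135
F(122 - 341) - 1*494096 = 135 - 1*494096 = 135 - 494096 = -493961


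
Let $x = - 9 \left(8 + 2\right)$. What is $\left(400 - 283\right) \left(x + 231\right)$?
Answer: $16497$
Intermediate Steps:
$x = -90$ ($x = \left(-9\right) 10 = -90$)
$\left(400 - 283\right) \left(x + 231\right) = \left(400 - 283\right) \left(-90 + 231\right) = 117 \cdot 141 = 16497$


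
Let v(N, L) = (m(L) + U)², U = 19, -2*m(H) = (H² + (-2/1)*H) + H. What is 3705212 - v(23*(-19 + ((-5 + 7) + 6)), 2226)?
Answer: -6132582971624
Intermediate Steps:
m(H) = H/2 - H²/2 (m(H) = -((H² + (-2/1)*H) + H)/2 = -((H² + (-2*1)*H) + H)/2 = -((H² - 2*H) + H)/2 = -(H² - H)/2 = H/2 - H²/2)
v(N, L) = (19 + L*(1 - L)/2)² (v(N, L) = (L*(1 - L)/2 + 19)² = (19 + L*(1 - L)/2)²)
3705212 - v(23*(-19 + ((-5 + 7) + 6)), 2226) = 3705212 - (-38 + 2226*(-1 + 2226))²/4 = 3705212 - (-38 + 2226*2225)²/4 = 3705212 - (-38 + 4952850)²/4 = 3705212 - 4952812²/4 = 3705212 - 24530346707344/4 = 3705212 - 1*6132586676836 = 3705212 - 6132586676836 = -6132582971624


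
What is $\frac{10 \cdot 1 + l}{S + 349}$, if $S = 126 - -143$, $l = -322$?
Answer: $- \frac{52}{103} \approx -0.50485$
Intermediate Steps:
$S = 269$ ($S = 126 + 143 = 269$)
$\frac{10 \cdot 1 + l}{S + 349} = \frac{10 \cdot 1 - 322}{269 + 349} = \frac{10 - 322}{618} = \left(-312\right) \frac{1}{618} = - \frac{52}{103}$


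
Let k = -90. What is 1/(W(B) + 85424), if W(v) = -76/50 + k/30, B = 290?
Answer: 25/2135487 ≈ 1.1707e-5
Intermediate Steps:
W(v) = -113/25 (W(v) = -76/50 - 90/30 = -76*1/50 - 90*1/30 = -38/25 - 3 = -113/25)
1/(W(B) + 85424) = 1/(-113/25 + 85424) = 1/(2135487/25) = 25/2135487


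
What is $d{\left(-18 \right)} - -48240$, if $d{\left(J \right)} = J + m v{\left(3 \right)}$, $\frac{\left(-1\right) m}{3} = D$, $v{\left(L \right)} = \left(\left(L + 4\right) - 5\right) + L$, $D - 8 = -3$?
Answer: $48147$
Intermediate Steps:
$D = 5$ ($D = 8 - 3 = 5$)
$v{\left(L \right)} = -1 + 2 L$ ($v{\left(L \right)} = \left(\left(4 + L\right) - 5\right) + L = \left(-1 + L\right) + L = -1 + 2 L$)
$m = -15$ ($m = \left(-3\right) 5 = -15$)
$d{\left(J \right)} = -75 + J$ ($d{\left(J \right)} = J - 15 \left(-1 + 2 \cdot 3\right) = J - 15 \left(-1 + 6\right) = J - 75 = -75 + J$)
$d{\left(-18 \right)} - -48240 = \left(-75 - 18\right) - -48240 = -93 + 48240 = 48147$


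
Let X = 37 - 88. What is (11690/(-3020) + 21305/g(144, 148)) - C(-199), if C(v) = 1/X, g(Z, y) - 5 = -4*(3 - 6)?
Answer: 19243013/15402 ≈ 1249.4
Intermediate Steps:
g(Z, y) = 17 (g(Z, y) = 5 - 4*(3 - 6) = 5 - 4*(-3) = 5 + 12 = 17)
X = -51
C(v) = -1/51 (C(v) = 1/(-51) = -1/51)
(11690/(-3020) + 21305/g(144, 148)) - C(-199) = (11690/(-3020) + 21305/17) - 1*(-1/51) = (11690*(-1/3020) + 21305*(1/17)) + 1/51 = (-1169/302 + 21305/17) + 1/51 = 6414237/5134 + 1/51 = 19243013/15402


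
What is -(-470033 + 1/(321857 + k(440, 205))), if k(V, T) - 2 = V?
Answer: 151491165866/322299 ≈ 4.7003e+5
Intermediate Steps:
k(V, T) = 2 + V
-(-470033 + 1/(321857 + k(440, 205))) = -(-470033 + 1/(321857 + (2 + 440))) = -(-470033 + 1/(321857 + 442)) = -(-470033 + 1/322299) = -1*(-151491165866/322299) = 151491165866/322299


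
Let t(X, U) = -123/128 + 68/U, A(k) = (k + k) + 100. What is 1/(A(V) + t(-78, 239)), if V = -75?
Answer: -30592/1550293 ≈ -0.019733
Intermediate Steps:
A(k) = 100 + 2*k (A(k) = 2*k + 100 = 100 + 2*k)
t(X, U) = -123/128 + 68/U (t(X, U) = -123*1/128 + 68/U = -123/128 + 68/U)
1/(A(V) + t(-78, 239)) = 1/((100 + 2*(-75)) + (-123/128 + 68/239)) = 1/((100 - 150) + (-123/128 + 68*(1/239))) = 1/(-50 + (-123/128 + 68/239)) = 1/(-50 - 20693/30592) = 1/(-1550293/30592) = -30592/1550293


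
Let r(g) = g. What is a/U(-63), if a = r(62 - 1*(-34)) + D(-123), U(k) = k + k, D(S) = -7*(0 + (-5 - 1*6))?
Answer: -173/126 ≈ -1.3730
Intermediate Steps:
D(S) = 77 (D(S) = -7*(0 + (-5 - 6)) = -7*(0 - 11) = -7*(-11) = 77)
U(k) = 2*k
a = 173 (a = (62 - 1*(-34)) + 77 = (62 + 34) + 77 = 96 + 77 = 173)
a/U(-63) = 173/((2*(-63))) = 173/(-126) = 173*(-1/126) = -173/126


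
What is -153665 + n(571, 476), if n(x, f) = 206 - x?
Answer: -154030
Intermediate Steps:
-153665 + n(571, 476) = -153665 + (206 - 1*571) = -153665 + (206 - 571) = -153665 - 365 = -154030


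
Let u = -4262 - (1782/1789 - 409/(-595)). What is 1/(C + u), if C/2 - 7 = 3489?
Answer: 1064455/2904170159 ≈ 0.00036653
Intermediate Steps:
C = 6992 (C = 14 + 2*3489 = 14 + 6978 = 6992)
u = -4538499201/1064455 (u = -4262 - (1782*(1/1789) - 409*(-1/595)) = -4262 - (1782/1789 + 409/595) = -4262 - 1*1791991/1064455 = -4262 - 1791991/1064455 = -4538499201/1064455 ≈ -4263.7)
1/(C + u) = 1/(6992 - 4538499201/1064455) = 1/(2904170159/1064455) = 1064455/2904170159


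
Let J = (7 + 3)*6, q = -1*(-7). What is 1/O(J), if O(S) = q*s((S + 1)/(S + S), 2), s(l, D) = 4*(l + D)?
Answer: 30/2107 ≈ 0.014238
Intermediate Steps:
s(l, D) = 4*D + 4*l (s(l, D) = 4*(D + l) = 4*D + 4*l)
q = 7
J = 60 (J = 10*6 = 60)
O(S) = 56 + 14*(1 + S)/S (O(S) = 7*(4*2 + 4*((S + 1)/(S + S))) = 7*(8 + 4*((1 + S)/((2*S)))) = 7*(8 + 4*((1 + S)*(1/(2*S)))) = 7*(8 + 4*((1 + S)/(2*S))) = 7*(8 + 2*(1 + S)/S) = 56 + 14*(1 + S)/S)
1/O(J) = 1/(70 + 14/60) = 1/(70 + 14*(1/60)) = 1/(70 + 7/30) = 1/(2107/30) = 30/2107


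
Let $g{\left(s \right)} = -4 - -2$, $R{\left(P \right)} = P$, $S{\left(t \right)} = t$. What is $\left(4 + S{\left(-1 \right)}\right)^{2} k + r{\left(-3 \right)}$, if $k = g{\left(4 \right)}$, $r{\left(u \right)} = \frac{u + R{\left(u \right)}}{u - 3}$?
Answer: $-17$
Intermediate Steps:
$g{\left(s \right)} = -2$ ($g{\left(s \right)} = -4 + 2 = -2$)
$r{\left(u \right)} = \frac{2 u}{-3 + u}$ ($r{\left(u \right)} = \frac{u + u}{u - 3} = \frac{2 u}{-3 + u}$)
$k = -2$
$\left(4 + S{\left(-1 \right)}\right)^{2} k + r{\left(-3 \right)} = \left(4 - 1\right)^{2} \left(-2\right) + 2 \left(-3\right) \frac{1}{-3 - 3} = 3^{2} \left(-2\right) + 2 \left(-3\right) \frac{1}{-6} = 9 \left(-2\right) + 2 \left(-3\right) \left(- \frac{1}{6}\right) = -18 + 1 = -17$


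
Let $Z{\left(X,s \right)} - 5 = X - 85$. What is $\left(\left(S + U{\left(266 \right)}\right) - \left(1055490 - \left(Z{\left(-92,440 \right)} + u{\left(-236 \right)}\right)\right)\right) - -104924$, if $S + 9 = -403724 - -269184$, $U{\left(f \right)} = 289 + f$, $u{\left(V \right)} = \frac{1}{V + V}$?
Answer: $- \frac{511993505}{472} \approx -1.0847 \cdot 10^{6}$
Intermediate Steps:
$u{\left(V \right)} = \frac{1}{2 V}$
$Z{\left(X,s \right)} = -80 + X$ ($Z{\left(X,s \right)} = 5 + \left(X - 85\right) = 5 + \left(-85 + X\right) = -80 + X$)
$S = -134549$ ($S = -9 - 134540 = -134549$)
$\left(\left(S + U{\left(266 \right)}\right) - \left(1055490 - \left(Z{\left(-92,440 \right)} + u{\left(-236 \right)}\right)\right)\right) - -104924 = \left(\left(-134549 + \left(289 + 266\right)\right) - \left(1055490 - \left(\left(-80 - 92\right) + \frac{1}{2 \left(-236\right)}\right)\right)\right) - -104924 = \left(\left(-134549 + 555\right) - \left(1055490 - \left(-172 + \frac{1}{2} \left(- \frac{1}{236}\right)\right)\right)\right) + 104924 = \left(-133994 - \left(1055490 - \left(-172 - \frac{1}{472}\right)\right)\right) + 104924 = \left(-133994 - \left(1055490 - - \frac{81185}{472}\right)\right) + 104924 = \left(-133994 - \left(1055490 + \frac{81185}{472}\right)\right) + 104924 = \left(-133994 - \frac{498272465}{472}\right) + 104924 = - \frac{561517633}{472} + 104924 = - \frac{511993505}{472}$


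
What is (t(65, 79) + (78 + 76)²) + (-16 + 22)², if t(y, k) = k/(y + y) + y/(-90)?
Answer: 13894853/585 ≈ 23752.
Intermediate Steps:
t(y, k) = -y/90 + k/(2*y) (t(y, k) = k/((2*y)) + y*(-1/90) = k*(1/(2*y)) - y/90 = k/(2*y) - y/90 = -y/90 + k/(2*y))
(t(65, 79) + (78 + 76)²) + (-16 + 22)² = ((-1/90*65 + (½)*79/65) + (78 + 76)²) + (-16 + 22)² = ((-13/18 + (½)*79*(1/65)) + 154²) + 6² = ((-13/18 + 79/130) + 23716) + 36 = (-67/585 + 23716) + 36 = 13873793/585 + 36 = 13894853/585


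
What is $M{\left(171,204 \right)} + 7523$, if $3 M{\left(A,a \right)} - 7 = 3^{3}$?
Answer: $\frac{22603}{3} \approx 7534.3$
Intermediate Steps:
$M{\left(A,a \right)} = \frac{34}{3}$ ($M{\left(A,a \right)} = \frac{7}{3} + \frac{3^{3}}{3} = \frac{7}{3} + \frac{1}{3} \cdot 27 = \frac{7}{3} + 9 = \frac{34}{3}$)
$M{\left(171,204 \right)} + 7523 = \frac{34}{3} + 7523 = \frac{22603}{3}$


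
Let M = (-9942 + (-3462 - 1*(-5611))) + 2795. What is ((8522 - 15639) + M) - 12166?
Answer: -24281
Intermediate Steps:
M = -4998 (M = (-9942 + (-3462 + 5611)) + 2795 = (-9942 + 2149) + 2795 = -7793 + 2795 = -4998)
((8522 - 15639) + M) - 12166 = ((8522 - 15639) - 4998) - 12166 = (-7117 - 4998) - 12166 = -12115 - 12166 = -24281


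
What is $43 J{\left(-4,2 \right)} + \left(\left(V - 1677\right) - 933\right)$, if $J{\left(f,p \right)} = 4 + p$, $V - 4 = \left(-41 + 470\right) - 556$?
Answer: $-2475$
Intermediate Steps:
$V = -123$ ($V = 4 + \left(\left(-41 + 470\right) - 556\right) = 4 + \left(429 - 556\right) = 4 - 127 = -123$)
$43 J{\left(-4,2 \right)} + \left(\left(V - 1677\right) - 933\right) = 43 \left(4 + 2\right) - 2733 = 43 \cdot 6 - 2733 = 258 - 2733 = -2475$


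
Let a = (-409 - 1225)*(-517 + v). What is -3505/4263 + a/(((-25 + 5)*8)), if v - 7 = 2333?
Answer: 6348993433/341040 ≈ 18617.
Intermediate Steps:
v = 2340 (v = 7 + 2333 = 2340)
a = -2978782 (a = (-409 - 1225)*(-517 + 2340) = -1634*1823 = -2978782)
-3505/4263 + a/(((-25 + 5)*8)) = -3505/4263 - 2978782*1/(8*(-25 + 5)) = -3505*1/4263 - 2978782/((-20*8)) = -3505/4263 - 2978782/(-160) = -3505/4263 - 2978782*(-1/160) = -3505/4263 + 1489391/80 = 6348993433/341040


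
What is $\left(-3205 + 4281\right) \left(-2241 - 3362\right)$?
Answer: $-6028828$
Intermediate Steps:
$\left(-3205 + 4281\right) \left(-2241 - 3362\right) = 1076 \left(-5603\right) = -6028828$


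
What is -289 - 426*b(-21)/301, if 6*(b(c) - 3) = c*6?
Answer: -79321/301 ≈ -263.52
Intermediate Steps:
b(c) = 3 + c (b(c) = 3 + (c*6)/6 = 3 + (6*c)/6 = 3 + c)
-289 - 426*b(-21)/301 = -289 - 426*(3 - 21)/301 = -289 - (-7668)/301 = -289 - 426*(-18/301) = -289 + 7668/301 = -79321/301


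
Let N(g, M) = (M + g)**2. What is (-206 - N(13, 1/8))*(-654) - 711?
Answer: 7893591/32 ≈ 2.4667e+5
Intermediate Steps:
(-206 - N(13, 1/8))*(-654) - 711 = (-206 - (1/8 + 13)**2)*(-654) - 711 = (-206 - (105/8)**2)*(-654) - 711 = (-206 - 1*11025/64)*(-654) - 711 = (-206 - 11025/64)*(-654) - 711 = -24209/64*(-654) - 711 = 7916343/32 - 711 = 7893591/32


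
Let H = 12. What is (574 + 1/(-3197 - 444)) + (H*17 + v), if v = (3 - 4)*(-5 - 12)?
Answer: 2894594/3641 ≈ 795.00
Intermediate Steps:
v = 17 (v = -1*(-17) = 17)
(574 + 1/(-3197 - 444)) + (H*17 + v) = (574 + 1/(-3197 - 444)) + (12*17 + 17) = (574 + 1/(-3641)) + (204 + 17) = (574 - 1/3641) + 221 = 2089933/3641 + 221 = 2894594/3641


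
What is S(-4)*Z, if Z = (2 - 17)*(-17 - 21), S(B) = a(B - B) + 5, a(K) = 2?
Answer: 3990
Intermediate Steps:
S(B) = 7 (S(B) = 2 + 5 = 7)
Z = 570 (Z = -15*(-38) = 570)
S(-4)*Z = 7*570 = 3990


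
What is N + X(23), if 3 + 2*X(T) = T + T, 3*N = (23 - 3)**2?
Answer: 929/6 ≈ 154.83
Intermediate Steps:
N = 400/3 (N = (23 - 3)**2/3 = (1/3)*20**2 = (1/3)*400 = 400/3 ≈ 133.33)
X(T) = -3/2 + T (X(T) = -3/2 + (T + T)/2 = -3/2 + (2*T)/2 = -3/2 + T)
N + X(23) = 400/3 + (-3/2 + 23) = 400/3 + 43/2 = 929/6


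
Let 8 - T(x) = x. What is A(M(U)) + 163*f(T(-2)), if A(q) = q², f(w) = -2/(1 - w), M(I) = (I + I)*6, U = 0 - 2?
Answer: 5510/9 ≈ 612.22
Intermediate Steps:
T(x) = 8 - x
U = -2
M(I) = 12*I (M(I) = (2*I)*6 = 12*I)
A(M(U)) + 163*f(T(-2)) = (12*(-2))² + 163*(2/(-1 + (8 - 1*(-2)))) = (-24)² + 163*(2/(-1 + (8 + 2))) = 576 + 163*(2/(-1 + 10)) = 576 + 163*(2/9) = 576 + 326/9 = 5510/9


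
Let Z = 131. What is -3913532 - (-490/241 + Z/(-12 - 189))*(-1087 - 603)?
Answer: -189795206702/48441 ≈ -3.9181e+6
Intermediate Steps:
-3913532 - (-490/241 + Z/(-12 - 189))*(-1087 - 603) = -3913532 - (-490/241 + 131/(-12 - 189))*(-1087 - 603) = -3913532 - (-490*1/241 + 131/(-201))*(-1690) = -3913532 - (-490/241 + 131*(-1/201))*(-1690) = -3913532 - (-490/241 - 131/201)*(-1690) = -3913532 - (-130061)*(-1690)/48441 = -3913532 - 1*219803090/48441 = -3913532 - 219803090/48441 = -189795206702/48441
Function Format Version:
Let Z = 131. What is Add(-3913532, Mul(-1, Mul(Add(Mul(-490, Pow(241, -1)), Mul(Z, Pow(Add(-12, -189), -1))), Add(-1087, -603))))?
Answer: Rational(-189795206702, 48441) ≈ -3.9181e+6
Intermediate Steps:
Add(-3913532, Mul(-1, Mul(Add(Mul(-490, Pow(241, -1)), Mul(Z, Pow(Add(-12, -189), -1))), Add(-1087, -603)))) = Add(-3913532, Mul(-1, Mul(Add(Mul(-490, Pow(241, -1)), Mul(131, Pow(Add(-12, -189), -1))), Add(-1087, -603)))) = Add(-3913532, Mul(-1, Mul(Add(Mul(-490, Rational(1, 241)), Mul(131, Pow(-201, -1))), -1690))) = Add(-3913532, Mul(-1, Mul(Add(Rational(-490, 241), Mul(131, Rational(-1, 201))), -1690))) = Add(-3913532, Mul(-1, Mul(Add(Rational(-490, 241), Rational(-131, 201)), -1690))) = Add(-3913532, Mul(-1, Mul(Rational(-130061, 48441), -1690))) = Add(-3913532, Mul(-1, Rational(219803090, 48441))) = Add(-3913532, Rational(-219803090, 48441)) = Rational(-189795206702, 48441)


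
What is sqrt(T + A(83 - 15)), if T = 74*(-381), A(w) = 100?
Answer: I*sqrt(28094) ≈ 167.61*I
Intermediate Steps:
T = -28194
sqrt(T + A(83 - 15)) = sqrt(-28194 + 100) = sqrt(-28094) = I*sqrt(28094)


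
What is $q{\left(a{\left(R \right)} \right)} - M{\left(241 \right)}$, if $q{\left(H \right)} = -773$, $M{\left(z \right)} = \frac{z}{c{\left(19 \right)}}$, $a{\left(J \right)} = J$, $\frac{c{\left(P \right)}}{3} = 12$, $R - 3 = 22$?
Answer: $- \frac{28069}{36} \approx -779.69$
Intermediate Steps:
$R = 25$ ($R = 3 + 22 = 25$)
$c{\left(P \right)} = 36$ ($c{\left(P \right)} = 3 \cdot 12 = 36$)
$M{\left(z \right)} = \frac{z}{36}$
$q{\left(a{\left(R \right)} \right)} - M{\left(241 \right)} = -773 - \frac{1}{36} \cdot 241 = -773 - \frac{241}{36} = - \frac{28069}{36}$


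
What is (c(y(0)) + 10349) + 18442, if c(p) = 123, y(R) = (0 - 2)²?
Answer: 28914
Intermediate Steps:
y(R) = 4 (y(R) = (-2)² = 4)
(c(y(0)) + 10349) + 18442 = (123 + 10349) + 18442 = 10472 + 18442 = 28914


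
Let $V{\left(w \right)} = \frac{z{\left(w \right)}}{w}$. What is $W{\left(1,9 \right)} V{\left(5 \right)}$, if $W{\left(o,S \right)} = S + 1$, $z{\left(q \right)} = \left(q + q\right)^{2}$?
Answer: $200$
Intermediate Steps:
$z{\left(q \right)} = 4 q^{2}$ ($z{\left(q \right)} = \left(2 q\right)^{2} = 4 q^{2}$)
$W{\left(o,S \right)} = 1 + S$
$V{\left(w \right)} = 4 w$ ($V{\left(w \right)} = \frac{4 w^{2}}{w} = 4 w$)
$W{\left(1,9 \right)} V{\left(5 \right)} = \left(1 + 9\right) 4 \cdot 5 = 10 \cdot 20 = 200$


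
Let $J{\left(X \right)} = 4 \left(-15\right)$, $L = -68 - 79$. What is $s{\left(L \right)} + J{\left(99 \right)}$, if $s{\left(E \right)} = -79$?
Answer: $-139$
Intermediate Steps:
$L = -147$ ($L = -68 - 79 = -147$)
$J{\left(X \right)} = -60$
$s{\left(L \right)} + J{\left(99 \right)} = -79 - 60 = -139$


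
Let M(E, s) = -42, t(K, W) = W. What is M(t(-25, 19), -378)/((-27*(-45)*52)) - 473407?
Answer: -4984975717/10530 ≈ -4.7341e+5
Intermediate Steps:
M(t(-25, 19), -378)/((-27*(-45)*52)) - 473407 = -42/(-27*(-45)*52) - 473407 = -42/(1215*52) - 473407 = -42/63180 - 473407 = -42*1/63180 - 473407 = -7/10530 - 473407 = -4984975717/10530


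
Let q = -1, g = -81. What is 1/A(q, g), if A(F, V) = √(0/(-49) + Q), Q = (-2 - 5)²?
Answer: ⅐ ≈ 0.14286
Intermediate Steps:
Q = 49 (Q = (-7)² = 49)
A(F, V) = 7 (A(F, V) = √(0/(-49) + 49) = √(0*(-1/49) + 49) = √(0 + 49) = √49 = 7)
1/A(q, g) = 1/7 = ⅐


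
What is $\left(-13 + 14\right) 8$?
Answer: $8$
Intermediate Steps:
$\left(-13 + 14\right) 8 = 1 \cdot 8 = 8$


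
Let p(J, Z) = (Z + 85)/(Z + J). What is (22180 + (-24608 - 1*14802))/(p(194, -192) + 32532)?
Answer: -34460/64957 ≈ -0.53051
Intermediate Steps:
p(J, Z) = (85 + Z)/(J + Z)
(22180 + (-24608 - 1*14802))/(p(194, -192) + 32532) = (22180 + (-24608 - 1*14802))/((85 - 192)/(194 - 192) + 32532) = (22180 + (-24608 - 14802))/(-107/2 + 32532) = (22180 - 39410)/((½)*(-107) + 32532) = -17230/(-107/2 + 32532) = -17230/64957/2 = -17230*2/64957 = -34460/64957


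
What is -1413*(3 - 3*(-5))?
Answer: -25434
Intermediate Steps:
-1413*(3 - 3*(-5)) = -1413*(3 + 15) = -1413*18 = -25434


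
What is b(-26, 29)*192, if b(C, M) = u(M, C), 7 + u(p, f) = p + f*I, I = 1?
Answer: -768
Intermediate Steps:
u(p, f) = -7 + f + p (u(p, f) = -7 + (p + f*1) = -7 + (p + f) = -7 + (f + p) = -7 + f + p)
b(C, M) = -7 + C + M
b(-26, 29)*192 = (-7 - 26 + 29)*192 = -4*192 = -768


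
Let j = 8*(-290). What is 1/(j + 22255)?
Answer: 1/19935 ≈ 5.0163e-5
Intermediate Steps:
j = -2320
1/(j + 22255) = 1/(-2320 + 22255) = 1/19935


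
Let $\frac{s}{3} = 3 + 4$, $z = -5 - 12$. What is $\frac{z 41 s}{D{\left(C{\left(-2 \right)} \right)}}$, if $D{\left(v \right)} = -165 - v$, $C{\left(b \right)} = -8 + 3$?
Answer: $\frac{14637}{160} \approx 91.481$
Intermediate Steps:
$C{\left(b \right)} = -5$
$z = -17$ ($z = -5 - 12 = -17$)
$s = 21$ ($s = 3 \left(3 + 4\right) = 3 \cdot 7 = 21$)
$\frac{z 41 s}{D{\left(C{\left(-2 \right)} \right)}} = \frac{\left(-17\right) 41 \cdot 21}{-165 - -5} = \frac{\left(-697\right) 21}{-165 + 5} = - \frac{14637}{-160} = \left(-14637\right) \left(- \frac{1}{160}\right) = \frac{14637}{160}$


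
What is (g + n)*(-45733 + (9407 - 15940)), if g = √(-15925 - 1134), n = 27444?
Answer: -1434388104 - 52266*I*√17059 ≈ -1.4344e+9 - 6.8265e+6*I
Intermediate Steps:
g = I*√17059 (g = √(-17059) = I*√17059 ≈ 130.61*I)
(g + n)*(-45733 + (9407 - 15940)) = (I*√17059 + 27444)*(-45733 + (9407 - 15940)) = (27444 + I*√17059)*(-45733 - 6533) = (27444 + I*√17059)*(-52266) = -1434388104 - 52266*I*√17059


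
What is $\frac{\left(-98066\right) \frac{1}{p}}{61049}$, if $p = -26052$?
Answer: $\frac{49033}{795224274} \approx 6.1659 \cdot 10^{-5}$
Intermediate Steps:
$\frac{\left(-98066\right) \frac{1}{p}}{61049} = \frac{\left(-98066\right) \frac{1}{-26052}}{61049} = \left(-98066\right) \left(- \frac{1}{26052}\right) \frac{1}{61049} = \frac{49033}{13026} \cdot \frac{1}{61049} = \frac{49033}{795224274}$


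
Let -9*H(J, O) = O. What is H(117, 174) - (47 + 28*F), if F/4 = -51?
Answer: 16937/3 ≈ 5645.7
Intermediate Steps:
F = -204 (F = 4*(-51) = -204)
H(J, O) = -O/9
H(117, 174) - (47 + 28*F) = -⅑*174 - (47 + 28*(-204)) = -58/3 - (47 - 5712) = -58/3 - 1*(-5665) = -58/3 + 5665 = 16937/3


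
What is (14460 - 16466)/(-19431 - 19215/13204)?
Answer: 26487224/256586139 ≈ 0.10323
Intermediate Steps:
(14460 - 16466)/(-19431 - 19215/13204) = -2006/(-19431 - 19215*1/13204) = -2006/(-19431 - 19215/13204) = -2006/(-256586139/13204) = -2006*(-13204/256586139) = 26487224/256586139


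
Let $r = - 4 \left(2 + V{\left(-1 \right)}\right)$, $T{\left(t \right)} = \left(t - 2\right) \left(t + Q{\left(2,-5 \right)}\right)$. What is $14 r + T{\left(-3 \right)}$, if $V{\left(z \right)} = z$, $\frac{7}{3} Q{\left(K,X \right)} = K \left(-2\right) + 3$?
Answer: $- \frac{272}{7} \approx -38.857$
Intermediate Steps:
$Q{\left(K,X \right)} = \frac{9}{7} - \frac{6 K}{7}$ ($Q{\left(K,X \right)} = \frac{3 \left(K \left(-2\right) + 3\right)}{7} = \frac{3 \left(- 2 K + 3\right)}{7} = \frac{3 \left(3 - 2 K\right)}{7} = \frac{9}{7} - \frac{6 K}{7}$)
$T{\left(t \right)} = \left(-2 + t\right) \left(- \frac{3}{7} + t\right)$ ($T{\left(t \right)} = \left(t - 2\right) \left(t + \left(\frac{9}{7} - \frac{12}{7}\right)\right) = \left(-2 + t\right) \left(t + \left(\frac{9}{7} - \frac{12}{7}\right)\right) = \left(-2 + t\right) \left(t - \frac{3}{7}\right) = \left(-2 + t\right) \left(- \frac{3}{7} + t\right)$)
$r = -4$ ($r = - 4 \left(2 - 1\right) = \left(-4\right) 1 = -4$)
$14 r + T{\left(-3 \right)} = 14 \left(-4\right) + \left(\frac{6}{7} + \left(-3\right)^{2} - - \frac{51}{7}\right) = -56 + \left(\frac{6}{7} + 9 + \frac{51}{7}\right) = -56 + \frac{120}{7} = - \frac{272}{7}$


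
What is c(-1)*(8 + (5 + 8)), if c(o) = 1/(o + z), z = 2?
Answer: 21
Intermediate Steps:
c(o) = 1/(2 + o) (c(o) = 1/(o + 2) = 1/(2 + o))
c(-1)*(8 + (5 + 8)) = (8 + (5 + 8))/(2 - 1) = (8 + 13)/1 = 1*21 = 21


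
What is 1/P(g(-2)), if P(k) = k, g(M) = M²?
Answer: ¼ ≈ 0.25000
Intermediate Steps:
1/P(g(-2)) = 1/((-2)²) = 1/4 = ¼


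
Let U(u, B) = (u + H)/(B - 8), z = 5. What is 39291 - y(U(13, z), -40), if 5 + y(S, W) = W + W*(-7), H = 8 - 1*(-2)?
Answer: 39056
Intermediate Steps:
H = 10 (H = 8 + 2 = 10)
U(u, B) = (10 + u)/(-8 + B) (U(u, B) = (u + 10)/(B - 8) = (10 + u)/(-8 + B))
y(S, W) = -5 - 6*W (y(S, W) = -5 + (W + W*(-7)) = -5 + (W - 7*W) = -5 - 6*W)
39291 - y(U(13, z), -40) = 39291 - (-5 - 6*(-40)) = 39291 - (-5 + 240) = 39291 - 1*235 = 39291 - 235 = 39056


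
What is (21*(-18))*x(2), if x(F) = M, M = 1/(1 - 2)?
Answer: 378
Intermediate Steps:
M = -1 (M = 1/(-1) = -1)
x(F) = -1
(21*(-18))*x(2) = (21*(-18))*(-1) = -378*(-1) = 378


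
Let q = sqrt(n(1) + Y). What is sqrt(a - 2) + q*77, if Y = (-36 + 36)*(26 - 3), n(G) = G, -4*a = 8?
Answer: 77 + 2*I ≈ 77.0 + 2.0*I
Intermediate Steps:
a = -2 (a = -1/4*8 = -2)
Y = 0 (Y = 0*23 = 0)
q = 1 (q = sqrt(1 + 0) = sqrt(1) = 1)
sqrt(a - 2) + q*77 = sqrt(-2 - 2) + 1*77 = sqrt(-4) + 77 = 2*I + 77 = 77 + 2*I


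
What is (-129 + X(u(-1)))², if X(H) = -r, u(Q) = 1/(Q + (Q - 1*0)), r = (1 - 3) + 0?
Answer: 16129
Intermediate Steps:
r = -2 (r = -2 + 0 = -2)
u(Q) = 1/(2*Q) (u(Q) = 1/(Q + (Q + 0)) = 1/(Q + Q) = 1/(2*Q))
X(H) = 2 (X(H) = -1*(-2) = 2)
(-129 + X(u(-1)))² = (-129 + 2)² = (-127)² = 16129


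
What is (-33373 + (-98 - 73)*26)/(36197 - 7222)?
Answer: -37819/28975 ≈ -1.3052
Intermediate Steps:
(-33373 + (-98 - 73)*26)/(36197 - 7222) = (-33373 - 171*26)/28975 = (-33373 - 4446)*(1/28975) = -37819*1/28975 = -37819/28975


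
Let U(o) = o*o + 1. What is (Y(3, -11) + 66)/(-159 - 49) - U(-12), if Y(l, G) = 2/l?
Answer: -11335/78 ≈ -145.32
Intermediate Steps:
U(o) = 1 + o² (U(o) = o² + 1 = 1 + o²)
(Y(3, -11) + 66)/(-159 - 49) - U(-12) = (2/3 + 66)/(-159 - 49) - (1 + (-12)²) = (2*(⅓) + 66)/(-208) - (1 + 144) = (⅔ + 66)*(-1/208) - 1*145 = (200/3)*(-1/208) - 145 = -25/78 - 145 = -11335/78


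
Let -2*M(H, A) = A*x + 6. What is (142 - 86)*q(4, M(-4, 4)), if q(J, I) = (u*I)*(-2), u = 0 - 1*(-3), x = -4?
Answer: -1680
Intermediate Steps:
u = 3 (u = 0 + 3 = 3)
M(H, A) = -3 + 2*A (M(H, A) = -(A*(-4) + 6)/2 = -(-4*A + 6)/2 = -(6 - 4*A)/2 = -3 + 2*A)
q(J, I) = -6*I (q(J, I) = (3*I)*(-2) = -6*I)
(142 - 86)*q(4, M(-4, 4)) = (142 - 86)*(-6*(-3 + 2*4)) = 56*(-6*(-3 + 8)) = 56*(-6*5) = 56*(-30) = -1680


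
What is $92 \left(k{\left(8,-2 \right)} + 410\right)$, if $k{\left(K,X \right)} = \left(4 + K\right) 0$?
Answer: $37720$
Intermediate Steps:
$k{\left(K,X \right)} = 0$
$92 \left(k{\left(8,-2 \right)} + 410\right) = 92 \left(0 + 410\right) = 92 \cdot 410 = 37720$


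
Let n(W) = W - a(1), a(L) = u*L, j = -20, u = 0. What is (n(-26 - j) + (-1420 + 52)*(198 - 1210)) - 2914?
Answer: 1381496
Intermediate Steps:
a(L) = 0 (a(L) = 0*L = 0)
n(W) = W (n(W) = W - 1*0 = W + 0 = W)
(n(-26 - j) + (-1420 + 52)*(198 - 1210)) - 2914 = ((-26 - 1*(-20)) + (-1420 + 52)*(198 - 1210)) - 2914 = ((-26 + 20) - 1368*(-1012)) - 2914 = (-6 + 1384416) - 2914 = 1384410 - 2914 = 1381496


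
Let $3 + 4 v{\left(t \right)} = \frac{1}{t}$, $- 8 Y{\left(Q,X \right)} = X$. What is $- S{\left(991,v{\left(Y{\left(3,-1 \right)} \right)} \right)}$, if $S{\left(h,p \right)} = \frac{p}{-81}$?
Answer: $\frac{5}{324} \approx 0.015432$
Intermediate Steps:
$Y{\left(Q,X \right)} = - \frac{X}{8}$
$v{\left(t \right)} = - \frac{3}{4} + \frac{1}{4 t}$
$S{\left(h,p \right)} = - \frac{p}{81}$ ($S{\left(h,p \right)} = p \left(- \frac{1}{81}\right) = - \frac{p}{81}$)
$- S{\left(991,v{\left(Y{\left(3,-1 \right)} \right)} \right)} = - \frac{\left(-1\right) \frac{1 - 3 \left(\left(- \frac{1}{8}\right) \left(-1\right)\right)}{4 \left(\left(- \frac{1}{8}\right) \left(-1\right)\right)}}{81} = - \frac{\left(-1\right) \frac{\frac{1}{\frac{1}{8}} \left(1 - \frac{3}{8}\right)}{4}}{81} = - \frac{\left(-1\right) \frac{1}{4} \cdot 8 \left(1 - \frac{3}{8}\right)}{81} = - \frac{\left(-1\right) \frac{1}{4} \cdot 8 \cdot \frac{5}{8}}{81} = - \frac{\left(-1\right) 5}{81 \cdot 4} = \left(-1\right) \left(- \frac{5}{324}\right) = \frac{5}{324}$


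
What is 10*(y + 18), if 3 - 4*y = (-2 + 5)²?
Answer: 165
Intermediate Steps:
y = -3/2 (y = ¾ - (-2 + 5)²/4 = ¾ - ¼*3² = ¾ - ¼*9 = ¾ - 9/4 = -3/2 ≈ -1.5000)
10*(y + 18) = 10*(-3/2 + 18) = 10*(33/2) = 165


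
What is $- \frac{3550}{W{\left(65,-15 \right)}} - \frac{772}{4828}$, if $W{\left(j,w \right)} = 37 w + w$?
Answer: $\frac{417484}{68799} \approx 6.0682$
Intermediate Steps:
$W{\left(j,w \right)} = 38 w$
$- \frac{3550}{W{\left(65,-15 \right)}} - \frac{772}{4828} = - \frac{3550}{38 \left(-15\right)} - \frac{772}{4828} = - \frac{3550}{-570} - \frac{193}{1207} = \left(-3550\right) \left(- \frac{1}{570}\right) - \frac{193}{1207} = \frac{355}{57} - \frac{193}{1207} = \frac{417484}{68799}$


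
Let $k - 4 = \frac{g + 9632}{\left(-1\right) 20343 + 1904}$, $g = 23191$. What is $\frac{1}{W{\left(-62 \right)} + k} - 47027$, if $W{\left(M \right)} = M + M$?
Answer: $- \frac{105599288020}{2245503} \approx -47027.0$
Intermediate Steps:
$W{\left(M \right)} = 2 M$
$k = \frac{40933}{18439}$ ($k = 4 + \frac{23191 + 9632}{\left(-1\right) 20343 + 1904} = 4 + \frac{32823}{-20343 + 1904} = 4 + \frac{32823}{-18439} = 4 + 32823 \left(- \frac{1}{18439}\right) = 4 - \frac{32823}{18439} = \frac{40933}{18439} \approx 2.2199$)
$\frac{1}{W{\left(-62 \right)} + k} - 47027 = \frac{1}{2 \left(-62\right) + \frac{40933}{18439}} - 47027 = \frac{1}{-124 + \frac{40933}{18439}} - 47027 = \frac{1}{- \frac{2245503}{18439}} - 47027 = - \frac{18439}{2245503} - 47027 = - \frac{105599288020}{2245503}$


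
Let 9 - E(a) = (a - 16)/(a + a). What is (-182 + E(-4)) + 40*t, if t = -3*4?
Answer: -1311/2 ≈ -655.50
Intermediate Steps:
t = -12
E(a) = 9 - (-16 + a)/(2*a) (E(a) = 9 - (a - 16)/(a + a) = 9 - (-16 + a)/(2*a))
(-182 + E(-4)) + 40*t = (-182 + (17/2 + 8/(-4))) + 40*(-12) = (-182 + (17/2 + 8*(-¼))) - 480 = (-182 + (17/2 - 2)) - 480 = (-182 + 13/2) - 480 = -351/2 - 480 = -1311/2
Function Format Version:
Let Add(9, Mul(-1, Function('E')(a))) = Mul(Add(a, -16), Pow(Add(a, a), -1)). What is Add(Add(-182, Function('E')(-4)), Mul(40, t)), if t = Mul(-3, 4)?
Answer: Rational(-1311, 2) ≈ -655.50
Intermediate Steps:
t = -12
Function('E')(a) = Add(9, Mul(Rational(-1, 2), Pow(a, -1), Add(-16, a))) (Function('E')(a) = Add(9, Mul(-1, Mul(Add(a, -16), Pow(Add(a, a), -1)))) = Add(9, Mul(-1, Mul(Add(-16, a), Pow(Mul(2, a), -1)))) = Add(9, Mul(-1, Mul(Add(-16, a), Mul(Rational(1, 2), Pow(a, -1))))) = Add(9, Mul(-1, Mul(Rational(1, 2), Pow(a, -1), Add(-16, a)))) = Add(9, Mul(Rational(-1, 2), Pow(a, -1), Add(-16, a))))
Add(Add(-182, Function('E')(-4)), Mul(40, t)) = Add(Add(-182, Add(Rational(17, 2), Mul(8, Pow(-4, -1)))), Mul(40, -12)) = Add(Add(-182, Add(Rational(17, 2), Mul(8, Rational(-1, 4)))), -480) = Add(Add(-182, Add(Rational(17, 2), -2)), -480) = Add(Add(-182, Rational(13, 2)), -480) = Add(Rational(-351, 2), -480) = Rational(-1311, 2)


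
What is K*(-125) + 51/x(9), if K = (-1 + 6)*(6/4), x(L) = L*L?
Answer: -50591/54 ≈ -936.87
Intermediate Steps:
x(L) = L²
K = 15/2 (K = 5*(6*(¼)) = 5*(3/2) = 15/2 ≈ 7.5000)
K*(-125) + 51/x(9) = (15/2)*(-125) + 51/(9²) = -1875/2 + 51/81 = -1875/2 + 51*(1/81) = -1875/2 + 17/27 = -50591/54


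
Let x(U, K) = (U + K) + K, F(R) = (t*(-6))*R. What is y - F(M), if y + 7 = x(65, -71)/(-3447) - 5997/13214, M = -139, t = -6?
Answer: 227586989845/45548658 ≈ 4996.6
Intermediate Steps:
F(R) = 36*R (F(R) = (-6*(-6))*R = 36*R)
x(U, K) = U + 2*K (x(U, K) = (K + U) + K = U + 2*K)
y = -338494787/45548658 (y = -7 + ((65 + 2*(-71))/(-3447) - 5997/13214) = -7 + ((65 - 142)*(-1/3447) - 5997*1/13214) = -7 + (-77*(-1/3447) - 5997/13214) = -7 + (77/3447 - 5997/13214) = -7 - 19654181/45548658 = -338494787/45548658 ≈ -7.4315)
y - F(M) = -338494787/45548658 - 36*(-139) = -338494787/45548658 - 1*(-5004) = -338494787/45548658 + 5004 = 227586989845/45548658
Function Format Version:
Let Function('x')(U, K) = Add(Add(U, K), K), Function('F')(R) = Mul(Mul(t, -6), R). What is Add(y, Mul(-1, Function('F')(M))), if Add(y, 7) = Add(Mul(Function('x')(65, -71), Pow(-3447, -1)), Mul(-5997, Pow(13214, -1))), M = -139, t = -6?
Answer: Rational(227586989845, 45548658) ≈ 4996.6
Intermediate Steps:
Function('F')(R) = Mul(36, R) (Function('F')(R) = Mul(Mul(-6, -6), R) = Mul(36, R))
Function('x')(U, K) = Add(U, Mul(2, K)) (Function('x')(U, K) = Add(Add(K, U), K) = Add(U, Mul(2, K)))
y = Rational(-338494787, 45548658) (y = Add(-7, Add(Mul(Add(65, Mul(2, -71)), Pow(-3447, -1)), Mul(-5997, Pow(13214, -1)))) = Add(-7, Add(Mul(Add(65, -142), Rational(-1, 3447)), Mul(-5997, Rational(1, 13214)))) = Add(-7, Add(Mul(-77, Rational(-1, 3447)), Rational(-5997, 13214))) = Add(-7, Add(Rational(77, 3447), Rational(-5997, 13214))) = Add(-7, Rational(-19654181, 45548658)) = Rational(-338494787, 45548658) ≈ -7.4315)
Add(y, Mul(-1, Function('F')(M))) = Add(Rational(-338494787, 45548658), Mul(-1, Mul(36, -139))) = Add(Rational(-338494787, 45548658), Mul(-1, -5004)) = Add(Rational(-338494787, 45548658), 5004) = Rational(227586989845, 45548658)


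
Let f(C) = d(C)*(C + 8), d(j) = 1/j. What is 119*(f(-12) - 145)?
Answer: -51646/3 ≈ -17215.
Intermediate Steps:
f(C) = (8 + C)/C (f(C) = (C + 8)/C = (8 + C)/C)
119*(f(-12) - 145) = 119*((8 - 12)/(-12) - 145) = 119*(-1/12*(-4) - 145) = 119*(⅓ - 145) = 119*(-434/3) = -51646/3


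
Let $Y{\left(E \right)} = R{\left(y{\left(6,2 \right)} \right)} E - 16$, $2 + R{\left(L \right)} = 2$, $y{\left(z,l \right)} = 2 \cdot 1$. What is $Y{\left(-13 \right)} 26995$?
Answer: $-431920$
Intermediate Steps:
$y{\left(z,l \right)} = 2$
$R{\left(L \right)} = 0$ ($R{\left(L \right)} = -2 + 2 = 0$)
$Y{\left(E \right)} = -16$ ($Y{\left(E \right)} = 0 E - 16 = 0 - 16 = -16$)
$Y{\left(-13 \right)} 26995 = \left(-16\right) 26995 = -431920$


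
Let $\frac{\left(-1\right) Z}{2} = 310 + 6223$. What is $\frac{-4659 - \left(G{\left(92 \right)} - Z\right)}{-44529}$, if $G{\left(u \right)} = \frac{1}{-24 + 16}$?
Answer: $\frac{141799}{356232} \approx 0.39805$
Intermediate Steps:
$Z = -13066$ ($Z = - 2 \left(310 + 6223\right) = \left(-2\right) 6533 = -13066$)
$G{\left(u \right)} = - \frac{1}{8}$ ($G{\left(u \right)} = \frac{1}{-8} = - \frac{1}{8}$)
$\frac{-4659 - \left(G{\left(92 \right)} - Z\right)}{-44529} = \frac{-4659 - \left(- \frac{1}{8} - -13066\right)}{-44529} = \left(-4659 - \left(- \frac{1}{8} + 13066\right)\right) \left(- \frac{1}{44529}\right) = \left(-4659 - \frac{104527}{8}\right) \left(- \frac{1}{44529}\right) = \left(- \frac{141799}{8}\right) \left(- \frac{1}{44529}\right) = \frac{141799}{356232}$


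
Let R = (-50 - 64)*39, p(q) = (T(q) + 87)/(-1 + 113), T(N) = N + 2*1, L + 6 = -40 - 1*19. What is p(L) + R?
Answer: -62241/14 ≈ -4445.8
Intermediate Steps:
L = -65 (L = -6 + (-40 - 1*19) = -6 + (-40 - 19) = -6 - 59 = -65)
T(N) = 2 + N (T(N) = N + 2 = 2 + N)
p(q) = 89/112 + q/112 (p(q) = ((2 + q) + 87)/(-1 + 113) = (89 + q)/112 = (89 + q)*(1/112) = 89/112 + q/112)
R = -4446 (R = -114*39 = -4446)
p(L) + R = (89/112 + (1/112)*(-65)) - 4446 = (89/112 - 65/112) - 4446 = 3/14 - 4446 = -62241/14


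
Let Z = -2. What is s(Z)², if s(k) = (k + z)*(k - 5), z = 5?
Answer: 441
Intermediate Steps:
s(k) = (-5 + k)*(5 + k) (s(k) = (k + 5)*(k - 5) = (5 + k)*(-5 + k) = (-5 + k)*(5 + k))
s(Z)² = (-25 + (-2)²)² = (-25 + 4)² = (-21)² = 441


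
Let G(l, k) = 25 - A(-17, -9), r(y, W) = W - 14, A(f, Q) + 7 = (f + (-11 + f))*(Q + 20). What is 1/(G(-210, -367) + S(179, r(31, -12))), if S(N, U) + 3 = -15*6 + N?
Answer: 1/613 ≈ 0.0016313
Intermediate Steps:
A(f, Q) = -7 + (-11 + 2*f)*(20 + Q) (A(f, Q) = -7 + (f + (-11 + f))*(Q + 20) = -7 + (-11 + 2*f)*(20 + Q))
r(y, W) = -14 + W
S(N, U) = -93 + N (S(N, U) = -3 + (-15*6 + N) = -3 + (-90 + N) = -93 + N)
G(l, k) = 527 (G(l, k) = 25 - (-227 - 11*(-9) + 40*(-17) + 2*(-9)*(-17)) = 25 - (-227 + 99 - 680 + 306) = 25 - 1*(-502) = 25 + 502 = 527)
1/(G(-210, -367) + S(179, r(31, -12))) = 1/(527 + (-93 + 179)) = 1/(527 + 86) = 1/613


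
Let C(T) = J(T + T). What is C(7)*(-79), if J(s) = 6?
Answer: -474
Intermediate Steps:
C(T) = 6
C(7)*(-79) = 6*(-79) = -474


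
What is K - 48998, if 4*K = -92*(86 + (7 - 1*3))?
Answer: -51068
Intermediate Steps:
K = -2070 (K = (-92*(86 + (7 - 1*3)))/4 = (-92*(86 + (7 - 3)))/4 = (-92*(86 + 4))/4 = (-92*90)/4 = (¼)*(-8280) = -2070)
K - 48998 = -2070 - 48998 = -51068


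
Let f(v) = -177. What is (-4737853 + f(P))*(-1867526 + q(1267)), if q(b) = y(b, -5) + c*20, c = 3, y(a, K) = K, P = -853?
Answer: 8848133622130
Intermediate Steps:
q(b) = 55 (q(b) = -5 + 3*20 = -5 + 60 = 55)
(-4737853 + f(P))*(-1867526 + q(1267)) = (-4737853 - 177)*(-1867526 + 55) = -4738030*(-1867471) = 8848133622130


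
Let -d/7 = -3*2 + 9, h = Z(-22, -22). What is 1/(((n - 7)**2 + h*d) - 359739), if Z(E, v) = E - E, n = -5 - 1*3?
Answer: -1/359514 ≈ -2.7815e-6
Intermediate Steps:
n = -8 (n = -5 - 3 = -8)
Z(E, v) = 0
h = 0
d = -21 (d = -7*(-3*2 + 9) = -7*(-6 + 9) = -7*3 = -21)
1/(((n - 7)**2 + h*d) - 359739) = 1/(((-8 - 7)**2 + 0*(-21)) - 359739) = 1/(((-15)**2 + 0) - 359739) = 1/((225 + 0) - 359739) = 1/(225 - 359739) = 1/(-359514) = -1/359514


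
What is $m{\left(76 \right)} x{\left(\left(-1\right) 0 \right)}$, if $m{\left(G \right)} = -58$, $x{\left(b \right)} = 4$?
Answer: $-232$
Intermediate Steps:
$m{\left(76 \right)} x{\left(\left(-1\right) 0 \right)} = \left(-58\right) 4 = -232$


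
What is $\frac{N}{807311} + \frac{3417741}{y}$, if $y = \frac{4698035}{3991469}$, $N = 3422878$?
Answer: $\frac{11013197134839773249}{3792775333885} \approx 2.9037 \cdot 10^{6}$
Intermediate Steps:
$y = \frac{4698035}{3991469}$ ($y = 4698035 \cdot \frac{1}{3991469} = \frac{4698035}{3991469} \approx 1.177$)
$\frac{N}{807311} + \frac{3417741}{y} = \frac{3422878}{807311} + \frac{3417741}{\frac{4698035}{3991469}} = 3422878 \cdot \frac{1}{807311} + 3417741 \cdot \frac{3991469}{4698035} = \frac{3422878}{807311} + \frac{13641807251529}{4698035} = \frac{11013197134839773249}{3792775333885}$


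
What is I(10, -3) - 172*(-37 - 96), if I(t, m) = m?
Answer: 22873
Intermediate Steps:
I(10, -3) - 172*(-37 - 96) = -3 - 172*(-37 - 96) = -3 - 172*(-133) = -3 + 22876 = 22873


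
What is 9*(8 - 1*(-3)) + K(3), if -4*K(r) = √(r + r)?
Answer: 99 - √6/4 ≈ 98.388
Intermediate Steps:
K(r) = -√2*√r/4 (K(r) = -√(r + r)/4 = -√2*√r/4)
9*(8 - 1*(-3)) + K(3) = 9*(8 - 1*(-3)) - √2*√3/4 = 9*(8 + 3) - √6/4 = 9*11 - √6/4 = 99 - √6/4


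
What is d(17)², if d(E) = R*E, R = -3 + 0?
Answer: 2601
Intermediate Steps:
R = -3
d(E) = -3*E
d(17)² = (-3*17)² = (-51)² = 2601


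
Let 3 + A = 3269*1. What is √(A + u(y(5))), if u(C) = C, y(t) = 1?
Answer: 33*√3 ≈ 57.158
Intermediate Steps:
A = 3266 (A = -3 + 3269*1 = -3 + 3269 = 3266)
√(A + u(y(5))) = √(3266 + 1) = √3267 = 33*√3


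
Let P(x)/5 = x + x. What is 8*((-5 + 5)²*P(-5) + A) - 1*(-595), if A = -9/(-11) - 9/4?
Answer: 6419/11 ≈ 583.54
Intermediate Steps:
P(x) = 10*x (P(x) = 5*(x + x) = 5*(2*x) = 10*x)
A = -63/44 (A = -9*(-1/11) - 9*¼ = 9/11 - 9/4 = -63/44 ≈ -1.4318)
8*((-5 + 5)²*P(-5) + A) - 1*(-595) = 8*((-5 + 5)²*(10*(-5)) - 63/44) - 1*(-595) = 8*(0²*(-50) - 63/44) + 595 = 8*(0*(-50) - 63/44) + 595 = 8*(0 - 63/44) + 595 = 8*(-63/44) + 595 = -126/11 + 595 = 6419/11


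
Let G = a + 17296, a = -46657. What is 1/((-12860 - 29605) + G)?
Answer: -1/71826 ≈ -1.3923e-5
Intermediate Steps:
G = -29361 (G = -46657 + 17296 = -29361)
1/((-12860 - 29605) + G) = 1/((-12860 - 29605) - 29361) = 1/(-42465 - 29361) = 1/(-71826) = -1/71826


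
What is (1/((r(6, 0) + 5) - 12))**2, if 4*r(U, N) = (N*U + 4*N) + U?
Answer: 4/121 ≈ 0.033058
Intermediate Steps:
r(U, N) = N + U/4 + N*U/4 (r(U, N) = ((N*U + 4*N) + U)/4 = ((4*N + N*U) + U)/4 = (U + 4*N + N*U)/4 = N + U/4 + N*U/4)
(1/((r(6, 0) + 5) - 12))**2 = (1/(((0 + (1/4)*6 + (1/4)*0*6) + 5) - 12))**2 = (1/(((0 + 3/2 + 0) + 5) - 12))**2 = (1/((3/2 + 5) - 12))**2 = (1/(13/2 - 12))**2 = (1/(-11/2))**2 = (-2/11)**2 = 4/121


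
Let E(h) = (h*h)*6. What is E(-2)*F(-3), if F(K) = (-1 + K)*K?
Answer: 288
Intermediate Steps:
E(h) = 6*h² (E(h) = h²*6 = 6*h²)
F(K) = K*(-1 + K)
E(-2)*F(-3) = (6*(-2)²)*(-3*(-1 - 3)) = (6*4)*(-3*(-4)) = 24*12 = 288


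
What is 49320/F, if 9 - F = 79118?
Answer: -49320/79109 ≈ -0.62344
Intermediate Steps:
F = -79109 (F = 9 - 1*79118 = 9 - 79118 = -79109)
49320/F = 49320/(-79109) = 49320*(-1/79109) = -49320/79109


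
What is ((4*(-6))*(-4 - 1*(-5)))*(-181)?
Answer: 4344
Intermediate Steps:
((4*(-6))*(-4 - 1*(-5)))*(-181) = -24*(-4 + 5)*(-181) = -24*1*(-181) = -24*(-181) = 4344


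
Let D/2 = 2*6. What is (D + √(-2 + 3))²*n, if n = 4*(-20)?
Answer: -50000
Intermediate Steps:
D = 24 (D = 2*(2*6) = 2*12 = 24)
n = -80
(D + √(-2 + 3))²*n = (24 + √(-2 + 3))²*(-80) = (24 + √1)²*(-80) = (24 + 1)²*(-80) = 25²*(-80) = 625*(-80) = -50000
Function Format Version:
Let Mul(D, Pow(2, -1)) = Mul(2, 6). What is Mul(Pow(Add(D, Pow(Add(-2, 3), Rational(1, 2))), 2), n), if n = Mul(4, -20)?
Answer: -50000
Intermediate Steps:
D = 24 (D = Mul(2, Mul(2, 6)) = Mul(2, 12) = 24)
n = -80
Mul(Pow(Add(D, Pow(Add(-2, 3), Rational(1, 2))), 2), n) = Mul(Pow(Add(24, Pow(Add(-2, 3), Rational(1, 2))), 2), -80) = Mul(Pow(Add(24, Pow(1, Rational(1, 2))), 2), -80) = Mul(Pow(Add(24, 1), 2), -80) = Mul(Pow(25, 2), -80) = Mul(625, -80) = -50000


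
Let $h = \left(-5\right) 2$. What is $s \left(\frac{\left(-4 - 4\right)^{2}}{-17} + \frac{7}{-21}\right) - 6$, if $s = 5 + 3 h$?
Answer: $\frac{4919}{51} \approx 96.451$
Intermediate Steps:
$h = -10$
$s = -25$ ($s = 5 + 3 \left(-10\right) = 5 - 30 = -25$)
$s \left(\frac{\left(-4 - 4\right)^{2}}{-17} + \frac{7}{-21}\right) - 6 = - 25 \left(\frac{\left(-4 - 4\right)^{2}}{-17} + \frac{7}{-21}\right) - 6 = - 25 \left(\left(-8\right)^{2} \left(- \frac{1}{17}\right) + 7 \left(- \frac{1}{21}\right)\right) - 6 = - 25 \left(64 \left(- \frac{1}{17}\right) - \frac{1}{3}\right) - 6 = - 25 \left(- \frac{64}{17} - \frac{1}{3}\right) - 6 = \left(-25\right) \left(- \frac{209}{51}\right) - 6 = \frac{5225}{51} - 6 = \frac{4919}{51}$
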